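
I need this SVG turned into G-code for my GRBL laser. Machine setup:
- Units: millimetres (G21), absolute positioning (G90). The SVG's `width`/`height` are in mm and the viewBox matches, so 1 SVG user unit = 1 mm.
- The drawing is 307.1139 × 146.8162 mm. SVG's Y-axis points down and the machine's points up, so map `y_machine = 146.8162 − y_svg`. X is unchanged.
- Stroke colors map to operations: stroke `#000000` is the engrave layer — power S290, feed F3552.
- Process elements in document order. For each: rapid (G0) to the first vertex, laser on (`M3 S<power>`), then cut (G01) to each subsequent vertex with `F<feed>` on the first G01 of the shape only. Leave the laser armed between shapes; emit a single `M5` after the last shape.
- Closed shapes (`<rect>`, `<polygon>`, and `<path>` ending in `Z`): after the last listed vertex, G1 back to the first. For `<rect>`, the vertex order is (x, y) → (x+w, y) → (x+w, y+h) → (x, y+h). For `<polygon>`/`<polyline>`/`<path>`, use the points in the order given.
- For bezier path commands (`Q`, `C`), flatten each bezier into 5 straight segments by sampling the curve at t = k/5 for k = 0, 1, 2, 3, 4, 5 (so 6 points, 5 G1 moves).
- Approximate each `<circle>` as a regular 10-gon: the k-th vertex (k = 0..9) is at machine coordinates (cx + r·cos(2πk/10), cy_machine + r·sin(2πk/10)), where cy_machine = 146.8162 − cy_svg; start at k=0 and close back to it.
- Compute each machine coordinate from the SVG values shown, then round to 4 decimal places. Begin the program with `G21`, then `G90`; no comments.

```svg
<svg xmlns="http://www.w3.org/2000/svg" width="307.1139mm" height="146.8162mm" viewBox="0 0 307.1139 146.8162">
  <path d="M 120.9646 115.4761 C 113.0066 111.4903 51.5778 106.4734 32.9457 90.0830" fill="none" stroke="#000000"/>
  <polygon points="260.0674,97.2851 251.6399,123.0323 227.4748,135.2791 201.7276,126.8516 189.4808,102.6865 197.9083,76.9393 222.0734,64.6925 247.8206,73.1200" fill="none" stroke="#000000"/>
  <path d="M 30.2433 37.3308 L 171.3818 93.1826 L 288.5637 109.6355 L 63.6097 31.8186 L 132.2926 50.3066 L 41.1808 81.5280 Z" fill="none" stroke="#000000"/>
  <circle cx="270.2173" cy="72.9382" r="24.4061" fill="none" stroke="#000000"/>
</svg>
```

viewBox `0 0 307.1139 146.8162` with mm width/height → 1 unit = 1 mm. Flip: y_m = 146.8162 − y_svg.

**Shape 1** — `<path>` cubic bezier, stroke `#000000` → engrave (S290, F3552). Control points (SVG): P0=(120.9646,115.4761), P1=(113.0066,111.4903), P2=(51.5778,106.4734), P3=(32.9457,90.0830); sampled at t=k/5. Machine vertices: (120.9646,31.3401) → (110.5434,33.9381) → (91.9101,37.2799) → (69.6855,41.8621) → (48.4904,48.1810) → (32.9457,56.7332). Open path.

**Shape 2** — `<polygon>` regular polygon, stroke `#000000` → engrave (S290, F3552). Machine vertices: (260.0674,49.5311) → (251.6399,23.7839) → (227.4748,11.5371) → (201.7276,19.9646) → (189.4808,44.1297) → (197.9083,69.8769) → (222.0734,82.1237) → (247.8206,73.6962) → (260.0674,49.5311). Closed: final G1 returns to the first vertex.

**Shape 3** — `<path>` closed polygon, stroke `#000000` → engrave (S290, F3552). Machine vertices: (30.2433,109.4854) → (171.3818,53.6336) → (288.5637,37.1807) → (63.6097,114.9976) → (132.2926,96.5096) → (41.1808,65.2882) → (30.2433,109.4854). Closed: final G1 returns to the first vertex.

**Shape 4** — `<circle>` circle, stroke `#000000` → engrave (S290, F3552). Machine vertices: (294.6234,73.8780) → (289.9622,88.2235) → (277.7592,97.0896) → (262.6754,97.0896) → (250.4724,88.2235) → (245.8112,73.8780) → (250.4724,59.5325) → (262.6754,50.6664) → (277.7592,50.6664) → (289.9622,59.5325) → (294.6234,73.8780). Closed: final G1 returns to the first vertex.

G21
G90
G0 X120.9646 Y31.3401
M3 S290
G01 X110.5434 Y33.9381 F3552
G01 X91.9101 Y37.2799
G01 X69.6855 Y41.8621
G01 X48.4904 Y48.1810
G01 X32.9457 Y56.7332
G0 X260.0674 Y49.5311
M3 S290
G01 X251.6399 Y23.7839 F3552
G01 X227.4748 Y11.5371
G01 X201.7276 Y19.9646
G01 X189.4808 Y44.1297
G01 X197.9083 Y69.8769
G01 X222.0734 Y82.1237
G01 X247.8206 Y73.6962
G01 X260.0674 Y49.5311
G0 X30.2433 Y109.4854
M3 S290
G01 X171.3818 Y53.6336 F3552
G01 X288.5637 Y37.1807
G01 X63.6097 Y114.9976
G01 X132.2926 Y96.5096
G01 X41.1808 Y65.2882
G01 X30.2433 Y109.4854
G0 X294.6234 Y73.8780
M3 S290
G01 X289.9622 Y88.2235 F3552
G01 X277.7592 Y97.0896
G01 X262.6754 Y97.0896
G01 X250.4724 Y88.2235
G01 X245.8112 Y73.8780
G01 X250.4724 Y59.5325
G01 X262.6754 Y50.6664
G01 X277.7592 Y50.6664
G01 X289.9622 Y59.5325
G01 X294.6234 Y73.8780
M5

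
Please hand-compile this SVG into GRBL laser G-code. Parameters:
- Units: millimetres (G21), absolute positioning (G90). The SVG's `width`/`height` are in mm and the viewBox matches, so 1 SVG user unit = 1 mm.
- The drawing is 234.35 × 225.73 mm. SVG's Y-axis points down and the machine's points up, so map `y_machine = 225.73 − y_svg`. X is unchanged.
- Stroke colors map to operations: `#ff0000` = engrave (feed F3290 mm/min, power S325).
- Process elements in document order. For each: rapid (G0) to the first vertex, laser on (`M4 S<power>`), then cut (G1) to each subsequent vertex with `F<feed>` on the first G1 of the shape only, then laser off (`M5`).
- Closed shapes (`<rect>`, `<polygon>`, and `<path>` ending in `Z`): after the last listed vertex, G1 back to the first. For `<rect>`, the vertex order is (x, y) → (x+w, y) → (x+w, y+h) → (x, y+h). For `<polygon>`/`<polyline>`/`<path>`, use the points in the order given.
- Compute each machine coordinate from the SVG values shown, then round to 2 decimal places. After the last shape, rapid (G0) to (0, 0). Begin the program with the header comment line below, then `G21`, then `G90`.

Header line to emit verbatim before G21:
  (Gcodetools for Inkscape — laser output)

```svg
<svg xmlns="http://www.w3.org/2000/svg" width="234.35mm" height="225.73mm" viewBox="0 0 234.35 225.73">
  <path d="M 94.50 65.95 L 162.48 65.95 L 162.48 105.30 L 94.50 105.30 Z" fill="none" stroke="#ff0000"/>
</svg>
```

(Gcodetools for Inkscape — laser output)
G21
G90
G0 X94.50 Y159.78
M4 S325
G1 X162.48 Y159.78 F3290
G1 X162.48 Y120.43
G1 X94.50 Y120.43
G1 X94.50 Y159.78
M5
G0 X0.00 Y0.00

viewBox `0 0 234.35 225.73` with mm width/height → 1 unit = 1 mm. Flip: y_m = 225.73 − y_svg.

**Shape 1** — `<path>` rectangle, stroke `#ff0000` → engrave (S325, F3290). Machine vertices: (94.50,159.78) → (162.48,159.78) → (162.48,120.43) → (94.50,120.43) → (94.50,159.78). Closed: final G1 returns to the first vertex.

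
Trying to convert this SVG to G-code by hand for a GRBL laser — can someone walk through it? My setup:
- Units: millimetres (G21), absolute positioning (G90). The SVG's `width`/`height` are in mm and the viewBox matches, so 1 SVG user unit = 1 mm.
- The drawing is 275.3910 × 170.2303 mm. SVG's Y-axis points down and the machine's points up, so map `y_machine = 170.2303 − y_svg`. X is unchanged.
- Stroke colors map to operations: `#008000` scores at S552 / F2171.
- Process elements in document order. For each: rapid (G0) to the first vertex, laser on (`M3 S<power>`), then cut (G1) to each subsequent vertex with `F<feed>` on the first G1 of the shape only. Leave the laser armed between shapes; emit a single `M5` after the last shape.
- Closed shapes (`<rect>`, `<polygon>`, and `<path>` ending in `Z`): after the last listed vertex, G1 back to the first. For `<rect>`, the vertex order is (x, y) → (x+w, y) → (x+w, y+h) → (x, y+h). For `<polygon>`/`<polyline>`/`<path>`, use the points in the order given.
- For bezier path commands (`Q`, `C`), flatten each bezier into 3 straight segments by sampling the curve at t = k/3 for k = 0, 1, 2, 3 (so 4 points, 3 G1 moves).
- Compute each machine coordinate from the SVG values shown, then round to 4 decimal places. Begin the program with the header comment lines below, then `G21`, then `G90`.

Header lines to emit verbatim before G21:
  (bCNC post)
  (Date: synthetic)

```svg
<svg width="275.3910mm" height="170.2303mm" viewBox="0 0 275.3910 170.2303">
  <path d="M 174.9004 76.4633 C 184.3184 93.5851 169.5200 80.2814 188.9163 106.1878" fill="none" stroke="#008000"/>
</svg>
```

1 u = 1 mm; y_m = 170.2303 − y.

[1] `<path>` cubic bezier, #008000→score S552 F2171: (174.9004,93.7670) → (178.4096,84.2079) → (178.7549,79.4580) → (188.9163,64.0425)

(bCNC post)
(Date: synthetic)
G21
G90
G0 X174.9004 Y93.7670
M3 S552
G1 X178.4096 Y84.2079 F2171
G1 X178.7549 Y79.4580
G1 X188.9163 Y64.0425
M5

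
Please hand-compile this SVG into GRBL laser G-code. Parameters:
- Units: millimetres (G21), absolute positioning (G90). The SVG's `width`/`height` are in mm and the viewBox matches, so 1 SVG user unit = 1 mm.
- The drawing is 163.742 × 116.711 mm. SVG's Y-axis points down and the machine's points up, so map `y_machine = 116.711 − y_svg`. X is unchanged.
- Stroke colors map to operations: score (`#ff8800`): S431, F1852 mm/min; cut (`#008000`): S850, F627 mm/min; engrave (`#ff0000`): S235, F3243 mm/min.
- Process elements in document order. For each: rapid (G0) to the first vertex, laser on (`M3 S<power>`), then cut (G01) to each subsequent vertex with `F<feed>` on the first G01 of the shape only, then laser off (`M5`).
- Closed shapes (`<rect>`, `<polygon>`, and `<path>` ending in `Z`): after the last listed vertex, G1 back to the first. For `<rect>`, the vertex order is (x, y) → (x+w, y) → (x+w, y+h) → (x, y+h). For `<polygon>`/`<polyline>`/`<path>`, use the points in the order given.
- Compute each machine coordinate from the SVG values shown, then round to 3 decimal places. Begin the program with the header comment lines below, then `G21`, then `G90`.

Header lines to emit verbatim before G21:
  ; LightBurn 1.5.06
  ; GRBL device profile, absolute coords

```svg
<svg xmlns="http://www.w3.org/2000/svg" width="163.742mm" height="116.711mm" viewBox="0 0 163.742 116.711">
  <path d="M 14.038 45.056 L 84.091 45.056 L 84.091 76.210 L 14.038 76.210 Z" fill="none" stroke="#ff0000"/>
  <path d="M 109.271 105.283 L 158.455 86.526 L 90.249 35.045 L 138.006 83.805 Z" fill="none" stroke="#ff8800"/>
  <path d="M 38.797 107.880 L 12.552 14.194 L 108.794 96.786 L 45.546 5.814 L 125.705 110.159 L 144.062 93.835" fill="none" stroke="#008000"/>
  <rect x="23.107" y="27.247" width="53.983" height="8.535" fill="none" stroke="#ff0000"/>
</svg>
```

; LightBurn 1.5.06
; GRBL device profile, absolute coords
G21
G90
G0 X14.038 Y71.655
M3 S235
G01 X84.091 Y71.655 F3243
G01 X84.091 Y40.501
G01 X14.038 Y40.501
G01 X14.038 Y71.655
M5
G0 X109.271 Y11.428
M3 S431
G01 X158.455 Y30.185 F1852
G01 X90.249 Y81.666
G01 X138.006 Y32.906
G01 X109.271 Y11.428
M5
G0 X38.797 Y8.831
M3 S850
G01 X12.552 Y102.517 F627
G01 X108.794 Y19.925
G01 X45.546 Y110.897
G01 X125.705 Y6.552
G01 X144.062 Y22.876
M5
G0 X23.107 Y89.464
M3 S235
G01 X77.090 Y89.464 F3243
G01 X77.090 Y80.929
G01 X23.107 Y80.929
G01 X23.107 Y89.464
M5

1 u = 1 mm; y_m = 116.711 − y.

[1] `<path>` rectangle, #ff0000→engrave S235 F3243: (14.038,71.655) → (84.091,71.655) → (84.091,40.501) → (14.038,40.501) → (14.038,71.655) (closed)

[2] `<path>` closed polygon, #ff8800→score S431 F1852: (109.271,11.428) → (158.455,30.185) → (90.249,81.666) → (138.006,32.906) → (109.271,11.428) (closed)

[3] `<path>` open polyline, #008000→cut S850 F627: (38.797,8.831) → (12.552,102.517) → (108.794,19.925) → (45.546,110.897) → (125.705,6.552) → (144.062,22.876)

[4] `<rect>` rectangle, #ff0000→engrave S235 F3243: (23.107,89.464) → (77.090,89.464) → (77.090,80.929) → (23.107,80.929) → (23.107,89.464) (closed)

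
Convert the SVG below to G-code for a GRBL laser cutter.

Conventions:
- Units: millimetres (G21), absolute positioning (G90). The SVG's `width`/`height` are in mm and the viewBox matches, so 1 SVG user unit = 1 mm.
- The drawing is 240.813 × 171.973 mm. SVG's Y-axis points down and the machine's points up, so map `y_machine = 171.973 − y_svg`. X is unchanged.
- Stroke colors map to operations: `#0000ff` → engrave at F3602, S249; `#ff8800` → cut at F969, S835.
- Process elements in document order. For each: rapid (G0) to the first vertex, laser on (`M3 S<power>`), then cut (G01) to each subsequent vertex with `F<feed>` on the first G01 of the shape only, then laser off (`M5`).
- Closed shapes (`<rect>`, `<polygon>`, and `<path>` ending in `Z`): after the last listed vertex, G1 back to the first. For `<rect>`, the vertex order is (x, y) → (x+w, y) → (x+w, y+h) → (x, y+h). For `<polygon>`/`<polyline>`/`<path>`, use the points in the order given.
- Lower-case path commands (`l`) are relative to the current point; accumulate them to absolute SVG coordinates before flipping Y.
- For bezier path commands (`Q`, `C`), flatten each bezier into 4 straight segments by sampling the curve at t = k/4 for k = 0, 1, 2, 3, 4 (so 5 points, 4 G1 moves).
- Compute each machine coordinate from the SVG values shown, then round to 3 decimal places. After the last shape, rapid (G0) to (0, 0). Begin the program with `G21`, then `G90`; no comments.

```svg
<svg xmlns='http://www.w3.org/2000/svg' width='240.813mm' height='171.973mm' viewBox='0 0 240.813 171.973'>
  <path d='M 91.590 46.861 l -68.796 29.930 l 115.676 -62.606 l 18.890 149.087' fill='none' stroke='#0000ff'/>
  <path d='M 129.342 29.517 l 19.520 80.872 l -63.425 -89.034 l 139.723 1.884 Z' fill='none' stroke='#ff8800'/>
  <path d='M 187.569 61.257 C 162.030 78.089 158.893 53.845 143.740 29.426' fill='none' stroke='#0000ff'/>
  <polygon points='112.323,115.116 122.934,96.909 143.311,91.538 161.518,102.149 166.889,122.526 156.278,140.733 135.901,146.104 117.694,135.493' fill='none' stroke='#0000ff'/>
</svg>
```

Since the viewBox matches the mm dimensions, user units are millimetres directly. The only transform is the Y-flip y_m = 171.973 − y_svg.

Shape 1 is a open polyline drawn with `<path>`. Its stroke #0000ff means engrave at S249, F3602. After flipping Y the toolpath is (91.590,125.112) → (22.794,95.182) → (138.470,157.788) → (157.360,8.701).

Shape 2 is a closed polygon drawn with `<path>`. Its stroke #ff8800 means cut at S835, F969. After flipping Y the toolpath is (129.342,142.456) → (148.862,61.584) → (85.437,150.618) → (225.160,148.734) → (129.342,142.456), returning to the start.

Shape 3 is a cubic bezier drawn with `<path>`. Its stroke #0000ff means engrave at S249, F3602. After flipping Y the toolpath is (187.569,110.716) → (172.077,105.155) → (161.760,111.162) → (153.390,124.905) → (143.740,142.547).

Shape 4 is a regular polygon drawn with `<polygon>`. Its stroke #0000ff means engrave at S249, F3602. After flipping Y the toolpath is (112.323,56.857) → (122.934,75.064) → (143.311,80.435) → (161.518,69.824) → (166.889,49.447) → (156.278,31.240) → (135.901,25.869) → (117.694,36.480) → (112.323,56.857), returning to the start.

G21
G90
G0 X91.590 Y125.112
M3 S249
G01 X22.794 Y95.182 F3602
G01 X138.470 Y157.788
G01 X157.360 Y8.701
M5
G0 X129.342 Y142.456
M3 S835
G01 X148.862 Y61.584 F969
G01 X85.437 Y150.618
G01 X225.160 Y148.734
G01 X129.342 Y142.456
M5
G0 X187.569 Y110.716
M3 S249
G01 X172.077 Y105.155 F3602
G01 X161.760 Y111.162
G01 X153.390 Y124.905
G01 X143.740 Y142.547
M5
G0 X112.323 Y56.857
M3 S249
G01 X122.934 Y75.064 F3602
G01 X143.311 Y80.435
G01 X161.518 Y69.824
G01 X166.889 Y49.447
G01 X156.278 Y31.240
G01 X135.901 Y25.869
G01 X117.694 Y36.480
G01 X112.323 Y56.857
M5
G0 X0.000 Y0.000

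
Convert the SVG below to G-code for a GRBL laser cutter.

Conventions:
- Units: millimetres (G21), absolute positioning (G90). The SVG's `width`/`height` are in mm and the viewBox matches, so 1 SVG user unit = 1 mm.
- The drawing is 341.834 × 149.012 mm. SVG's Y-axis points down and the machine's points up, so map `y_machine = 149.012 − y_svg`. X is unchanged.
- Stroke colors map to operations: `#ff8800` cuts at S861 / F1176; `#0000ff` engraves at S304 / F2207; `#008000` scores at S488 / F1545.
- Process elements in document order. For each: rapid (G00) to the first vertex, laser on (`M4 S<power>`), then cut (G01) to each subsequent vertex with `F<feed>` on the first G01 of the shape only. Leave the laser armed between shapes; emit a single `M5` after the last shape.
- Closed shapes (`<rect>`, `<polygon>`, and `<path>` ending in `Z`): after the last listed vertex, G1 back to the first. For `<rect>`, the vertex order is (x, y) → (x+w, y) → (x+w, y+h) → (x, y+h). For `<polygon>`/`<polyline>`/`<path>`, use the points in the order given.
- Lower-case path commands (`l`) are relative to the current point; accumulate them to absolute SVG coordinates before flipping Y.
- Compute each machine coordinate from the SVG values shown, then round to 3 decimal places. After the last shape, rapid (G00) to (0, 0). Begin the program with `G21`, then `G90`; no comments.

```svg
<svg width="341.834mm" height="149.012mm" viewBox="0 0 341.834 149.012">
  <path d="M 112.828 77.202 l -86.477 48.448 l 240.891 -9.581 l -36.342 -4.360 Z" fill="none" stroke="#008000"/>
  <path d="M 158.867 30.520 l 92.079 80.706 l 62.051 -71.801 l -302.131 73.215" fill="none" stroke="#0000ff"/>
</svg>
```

1 u = 1 mm; y_m = 149.012 − y.

[1] `<path>` closed polygon, #008000→score S488 F1545: (112.828,71.810) → (26.351,23.362) → (267.242,32.943) → (230.900,37.303) → (112.828,71.810) (closed)

[2] `<path>` open polyline, #0000ff→engrave S304 F2207: (158.867,118.492) → (250.946,37.786) → (312.997,109.587) → (10.866,36.372)

G21
G90
G00 X112.828 Y71.810
M4 S488
G01 X26.351 Y23.362 F1545
G01 X267.242 Y32.943
G01 X230.900 Y37.303
G01 X112.828 Y71.810
G00 X158.867 Y118.492
M4 S304
G01 X250.946 Y37.786 F2207
G01 X312.997 Y109.587
G01 X10.866 Y36.372
M5
G00 X0.000 Y0.000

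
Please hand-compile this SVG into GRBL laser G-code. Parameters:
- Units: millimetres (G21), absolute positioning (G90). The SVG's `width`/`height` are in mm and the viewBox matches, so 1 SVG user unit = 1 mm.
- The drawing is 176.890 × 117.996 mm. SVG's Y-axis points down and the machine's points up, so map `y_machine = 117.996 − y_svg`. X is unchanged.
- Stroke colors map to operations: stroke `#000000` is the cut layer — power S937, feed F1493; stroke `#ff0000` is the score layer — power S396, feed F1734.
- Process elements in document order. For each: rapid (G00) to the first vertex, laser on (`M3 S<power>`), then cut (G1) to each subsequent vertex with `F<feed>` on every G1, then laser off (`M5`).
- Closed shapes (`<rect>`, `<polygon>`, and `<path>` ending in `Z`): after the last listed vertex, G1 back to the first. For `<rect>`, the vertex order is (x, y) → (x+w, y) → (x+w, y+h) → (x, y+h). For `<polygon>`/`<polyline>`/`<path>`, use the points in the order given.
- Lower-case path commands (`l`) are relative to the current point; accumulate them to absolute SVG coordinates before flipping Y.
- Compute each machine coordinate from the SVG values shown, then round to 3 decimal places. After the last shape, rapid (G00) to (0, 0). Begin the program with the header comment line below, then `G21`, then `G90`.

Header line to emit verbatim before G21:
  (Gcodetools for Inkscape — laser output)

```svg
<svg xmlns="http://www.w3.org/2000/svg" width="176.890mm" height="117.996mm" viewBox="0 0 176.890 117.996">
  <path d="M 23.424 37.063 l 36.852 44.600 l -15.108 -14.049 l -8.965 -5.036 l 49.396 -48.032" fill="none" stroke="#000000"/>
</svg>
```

(Gcodetools for Inkscape — laser output)
G21
G90
G00 X23.424 Y80.933
M3 S937
G1 X60.276 Y36.333 F1493
G1 X45.168 Y50.382 F1493
G1 X36.203 Y55.418 F1493
G1 X85.599 Y103.450 F1493
M5
G00 X0.000 Y0.000

1 u = 1 mm; y_m = 117.996 − y.

[1] `<path>` open polyline, #000000→cut S937 F1493: (23.424,80.933) → (60.276,36.333) → (45.168,50.382) → (36.203,55.418) → (85.599,103.450)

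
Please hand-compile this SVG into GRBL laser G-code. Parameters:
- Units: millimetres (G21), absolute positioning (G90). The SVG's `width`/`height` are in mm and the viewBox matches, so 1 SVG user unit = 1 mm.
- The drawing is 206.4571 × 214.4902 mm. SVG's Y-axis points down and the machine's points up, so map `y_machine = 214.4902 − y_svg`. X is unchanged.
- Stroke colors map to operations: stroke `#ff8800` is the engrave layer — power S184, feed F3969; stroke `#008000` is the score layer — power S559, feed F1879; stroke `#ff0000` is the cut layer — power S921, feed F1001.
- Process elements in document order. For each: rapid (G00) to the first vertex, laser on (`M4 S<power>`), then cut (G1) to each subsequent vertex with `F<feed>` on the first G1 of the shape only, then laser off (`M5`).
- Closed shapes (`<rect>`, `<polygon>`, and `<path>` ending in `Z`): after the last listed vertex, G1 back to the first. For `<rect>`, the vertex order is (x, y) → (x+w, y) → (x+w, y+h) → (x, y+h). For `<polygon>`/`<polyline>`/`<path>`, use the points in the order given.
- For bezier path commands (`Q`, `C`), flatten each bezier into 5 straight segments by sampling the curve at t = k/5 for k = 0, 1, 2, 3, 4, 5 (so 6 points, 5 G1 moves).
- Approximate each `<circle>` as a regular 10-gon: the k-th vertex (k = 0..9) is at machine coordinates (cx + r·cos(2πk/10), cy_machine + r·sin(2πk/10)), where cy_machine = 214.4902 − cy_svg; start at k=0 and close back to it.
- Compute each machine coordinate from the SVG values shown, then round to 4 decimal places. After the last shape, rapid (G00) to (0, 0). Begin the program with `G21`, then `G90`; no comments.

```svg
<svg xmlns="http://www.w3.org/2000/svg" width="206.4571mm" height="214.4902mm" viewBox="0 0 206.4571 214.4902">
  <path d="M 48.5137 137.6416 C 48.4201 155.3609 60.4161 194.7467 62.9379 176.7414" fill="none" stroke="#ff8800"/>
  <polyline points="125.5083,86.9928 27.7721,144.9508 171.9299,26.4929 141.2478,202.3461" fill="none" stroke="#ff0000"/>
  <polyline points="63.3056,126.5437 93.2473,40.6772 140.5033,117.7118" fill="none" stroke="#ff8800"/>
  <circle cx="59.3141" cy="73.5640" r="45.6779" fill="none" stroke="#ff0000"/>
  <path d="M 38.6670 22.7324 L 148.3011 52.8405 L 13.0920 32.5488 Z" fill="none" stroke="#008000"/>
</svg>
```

G21
G90
G00 X48.5137 Y76.8486
M4 S184
G1 X49.7358 Y64.2495 F3969
G1 X52.8243 Y50.2452
G1 X56.7442 Y38.6305
G1 X60.4604 Y33.2001
G1 X62.9379 Y37.7488
M5
G00 X125.5083 Y127.4974
M4 S921
G1 X27.7721 Y69.5394 F1001
G1 X171.9299 Y187.9973
G1 X141.2478 Y12.1441
M5
G00 X63.3056 Y87.9465
M4 S184
G1 X93.2473 Y173.8130 F3969
G1 X140.5033 Y96.7784
M5
G00 X104.9920 Y140.9262
M4 S921
G1 X96.2683 Y167.7750 F1001
G1 X73.4293 Y184.3685
G1 X45.1989 Y184.3685
G1 X22.3599 Y167.7750
G1 X13.6362 Y140.9262
G1 X22.3599 Y114.0774
G1 X45.1989 Y97.4839
G1 X73.4293 Y97.4839
G1 X96.2683 Y114.0774
G1 X104.9920 Y140.9262
M5
G00 X38.6670 Y191.7578
M4 S559
G1 X148.3011 Y161.6497 F1879
G1 X13.0920 Y181.9414
G1 X38.6670 Y191.7578
M5
G00 X0.0000 Y0.0000

1 u = 1 mm; y_m = 214.4902 − y.

[1] `<path>` cubic bezier, #ff8800→engrave S184 F3969: (48.5137,76.8486) → (49.7358,64.2495) → (52.8243,50.2452) → (56.7442,38.6305) → (60.4604,33.2001) → (62.9379,37.7488)

[2] `<polyline>` open polyline, #ff0000→cut S921 F1001: (125.5083,127.4974) → (27.7721,69.5394) → (171.9299,187.9973) → (141.2478,12.1441)

[3] `<polyline>` open polyline, #ff8800→engrave S184 F3969: (63.3056,87.9465) → (93.2473,173.8130) → (140.5033,96.7784)

[4] `<circle>` circle, #ff0000→cut S921 F1001: (104.9920,140.9262) → (96.2683,167.7750) → (73.4293,184.3685) → (45.1989,184.3685) → (22.3599,167.7750) → (13.6362,140.9262) → (22.3599,114.0774) → (45.1989,97.4839) → (73.4293,97.4839) → (96.2683,114.0774) → (104.9920,140.9262) (closed)

[5] `<path>` closed polygon, #008000→score S559 F1879: (38.6670,191.7578) → (148.3011,161.6497) → (13.0920,181.9414) → (38.6670,191.7578) (closed)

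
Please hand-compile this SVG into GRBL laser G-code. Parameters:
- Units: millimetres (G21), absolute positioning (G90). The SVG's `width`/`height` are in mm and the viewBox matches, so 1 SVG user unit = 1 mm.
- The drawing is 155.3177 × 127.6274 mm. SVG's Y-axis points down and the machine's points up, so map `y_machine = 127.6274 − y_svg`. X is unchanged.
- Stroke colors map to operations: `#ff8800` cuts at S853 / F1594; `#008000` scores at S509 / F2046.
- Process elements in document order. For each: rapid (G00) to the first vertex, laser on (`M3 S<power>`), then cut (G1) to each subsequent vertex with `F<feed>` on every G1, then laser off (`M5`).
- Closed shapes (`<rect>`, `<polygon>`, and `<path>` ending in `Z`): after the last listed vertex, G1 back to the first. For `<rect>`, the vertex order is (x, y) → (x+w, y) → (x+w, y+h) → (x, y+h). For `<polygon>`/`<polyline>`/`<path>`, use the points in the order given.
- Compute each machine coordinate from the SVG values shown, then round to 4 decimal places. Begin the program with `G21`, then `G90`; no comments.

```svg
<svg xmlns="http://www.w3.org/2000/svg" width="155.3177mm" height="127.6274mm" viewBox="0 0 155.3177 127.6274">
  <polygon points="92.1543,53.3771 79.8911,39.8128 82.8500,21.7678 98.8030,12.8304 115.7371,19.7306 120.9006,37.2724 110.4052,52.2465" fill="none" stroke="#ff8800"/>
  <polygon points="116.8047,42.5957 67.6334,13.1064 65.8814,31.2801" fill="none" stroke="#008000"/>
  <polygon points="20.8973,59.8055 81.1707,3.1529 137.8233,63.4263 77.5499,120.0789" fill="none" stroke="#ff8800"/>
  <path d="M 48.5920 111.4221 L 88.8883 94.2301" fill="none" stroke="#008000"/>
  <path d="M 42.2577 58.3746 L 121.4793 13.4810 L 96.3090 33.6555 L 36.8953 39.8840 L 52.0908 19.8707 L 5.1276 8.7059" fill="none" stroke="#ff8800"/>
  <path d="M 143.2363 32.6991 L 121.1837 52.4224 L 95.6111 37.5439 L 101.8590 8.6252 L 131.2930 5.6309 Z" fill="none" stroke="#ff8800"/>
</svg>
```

G21
G90
G00 X92.1543 Y74.2503
M3 S853
G1 X79.8911 Y87.8146 F1594
G1 X82.8500 Y105.8596 F1594
G1 X98.8030 Y114.7970 F1594
G1 X115.7371 Y107.8968 F1594
G1 X120.9006 Y90.3550 F1594
G1 X110.4052 Y75.3809 F1594
G1 X92.1543 Y74.2503 F1594
M5
G00 X116.8047 Y85.0317
M3 S509
G1 X67.6334 Y114.5210 F2046
G1 X65.8814 Y96.3473 F2046
G1 X116.8047 Y85.0317 F2046
M5
G00 X20.8973 Y67.8219
M3 S853
G1 X81.1707 Y124.4745 F1594
G1 X137.8233 Y64.2011 F1594
G1 X77.5499 Y7.5485 F1594
G1 X20.8973 Y67.8219 F1594
M5
G00 X48.5920 Y16.2053
M3 S509
G1 X88.8883 Y33.3973 F2046
M5
G00 X42.2577 Y69.2528
M3 S853
G1 X121.4793 Y114.1464 F1594
G1 X96.3090 Y93.9719 F1594
G1 X36.8953 Y87.7434 F1594
G1 X52.0908 Y107.7567 F1594
G1 X5.1276 Y118.9215 F1594
M5
G00 X143.2363 Y94.9283
M3 S853
G1 X121.1837 Y75.2050 F1594
G1 X95.6111 Y90.0835 F1594
G1 X101.8590 Y119.0022 F1594
G1 X131.2930 Y121.9965 F1594
G1 X143.2363 Y94.9283 F1594
M5

Since the viewBox matches the mm dimensions, user units are millimetres directly. The only transform is the Y-flip y_m = 127.6274 − y_svg.

Shape 1 is a regular polygon drawn with `<polygon>`. Its stroke #ff8800 means cut at S853, F1594. After flipping Y the toolpath is (92.1543,74.2503) → (79.8911,87.8146) → (82.8500,105.8596) → (98.8030,114.7970) → (115.7371,107.8968) → (120.9006,90.3550) → (110.4052,75.3809) → (92.1543,74.2503), returning to the start.

Shape 2 is a closed polygon drawn with `<polygon>`. Its stroke #008000 means score at S509, F2046. After flipping Y the toolpath is (116.8047,85.0317) → (67.6334,114.5210) → (65.8814,96.3473) → (116.8047,85.0317), returning to the start.

Shape 3 is a regular polygon drawn with `<polygon>`. Its stroke #ff8800 means cut at S853, F1594. After flipping Y the toolpath is (20.8973,67.8219) → (81.1707,124.4745) → (137.8233,64.2011) → (77.5499,7.5485) → (20.8973,67.8219), returning to the start.

Shape 4 is a line segment drawn with `<path>`. Its stroke #008000 means score at S509, F2046. After flipping Y the toolpath is (48.5920,16.2053) → (88.8883,33.3973).

Shape 5 is a open polyline drawn with `<path>`. Its stroke #ff8800 means cut at S853, F1594. After flipping Y the toolpath is (42.2577,69.2528) → (121.4793,114.1464) → (96.3090,93.9719) → (36.8953,87.7434) → (52.0908,107.7567) → (5.1276,118.9215).

Shape 6 is a regular polygon drawn with `<path>`. Its stroke #ff8800 means cut at S853, F1594. After flipping Y the toolpath is (143.2363,94.9283) → (121.1837,75.2050) → (95.6111,90.0835) → (101.8590,119.0022) → (131.2930,121.9965) → (143.2363,94.9283), returning to the start.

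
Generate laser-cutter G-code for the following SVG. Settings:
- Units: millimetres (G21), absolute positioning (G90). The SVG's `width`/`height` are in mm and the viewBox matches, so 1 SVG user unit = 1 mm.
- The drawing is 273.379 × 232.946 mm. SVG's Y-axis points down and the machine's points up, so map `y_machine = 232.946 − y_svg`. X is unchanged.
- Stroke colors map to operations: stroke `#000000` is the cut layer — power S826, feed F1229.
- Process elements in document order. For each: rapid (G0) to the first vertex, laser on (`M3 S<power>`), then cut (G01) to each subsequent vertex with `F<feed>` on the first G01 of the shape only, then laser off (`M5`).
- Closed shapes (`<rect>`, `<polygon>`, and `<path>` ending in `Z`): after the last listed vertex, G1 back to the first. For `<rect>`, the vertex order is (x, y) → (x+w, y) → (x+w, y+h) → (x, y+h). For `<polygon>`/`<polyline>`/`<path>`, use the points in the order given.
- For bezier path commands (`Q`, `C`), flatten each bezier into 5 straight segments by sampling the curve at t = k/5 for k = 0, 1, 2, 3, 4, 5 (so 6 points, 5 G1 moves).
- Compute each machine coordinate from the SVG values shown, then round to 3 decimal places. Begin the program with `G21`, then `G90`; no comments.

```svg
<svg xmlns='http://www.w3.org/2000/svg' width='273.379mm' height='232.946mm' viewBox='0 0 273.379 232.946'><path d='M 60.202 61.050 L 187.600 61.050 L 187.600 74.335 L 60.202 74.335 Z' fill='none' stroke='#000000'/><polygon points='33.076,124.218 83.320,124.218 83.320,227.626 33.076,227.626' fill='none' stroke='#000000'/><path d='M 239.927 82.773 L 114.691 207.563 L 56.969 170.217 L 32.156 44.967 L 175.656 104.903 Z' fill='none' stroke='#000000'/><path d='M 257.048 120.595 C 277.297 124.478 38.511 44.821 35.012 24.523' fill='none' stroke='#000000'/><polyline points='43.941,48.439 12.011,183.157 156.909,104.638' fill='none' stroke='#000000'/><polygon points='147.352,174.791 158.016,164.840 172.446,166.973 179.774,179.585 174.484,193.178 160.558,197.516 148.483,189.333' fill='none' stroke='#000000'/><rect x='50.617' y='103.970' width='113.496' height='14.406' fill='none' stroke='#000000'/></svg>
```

G21
G90
G0 X60.202 Y171.896
M3 S826
G01 X187.600 Y171.896 F1229
G01 X187.600 Y158.611
G01 X60.202 Y158.611
G01 X60.202 Y171.896
M5
G0 X33.076 Y108.728
M3 S826
G01 X83.320 Y108.728 F1229
G01 X83.320 Y5.320
G01 X33.076 Y5.320
G01 X33.076 Y108.728
M5
G0 X239.927 Y150.173
M3 S826
G01 X114.691 Y25.383 F1229
G01 X56.969 Y62.729
G01 X32.156 Y187.979
G01 X175.656 Y128.043
G01 X239.927 Y150.173
M5
G0 X257.048 Y112.351
M3 S826
G01 X242.068 Y118.903 F1229
G01 X188.647 Y138.645
G01 X120.512 Y164.719
G01 X61.391 Y190.264
G01 X35.012 Y208.423
M5
G0 X43.941 Y184.507
M3 S826
G01 X12.011 Y49.789 F1229
G01 X156.909 Y128.308
M5
G0 X147.352 Y58.155
M3 S826
G01 X158.016 Y68.106 F1229
G01 X172.446 Y65.973
G01 X179.774 Y53.361
G01 X174.484 Y39.768
G01 X160.558 Y35.430
G01 X148.483 Y43.613
G01 X147.352 Y58.155
M5
G0 X50.617 Y128.976
M3 S826
G01 X164.113 Y128.976 F1229
G01 X164.113 Y114.570
G01 X50.617 Y114.570
G01 X50.617 Y128.976
M5

Since the viewBox matches the mm dimensions, user units are millimetres directly. The only transform is the Y-flip y_m = 232.946 − y_svg.

Shape 1 is a rectangle drawn with `<path>`. Its stroke #000000 means cut at S826, F1229. After flipping Y the toolpath is (60.202,171.896) → (187.600,171.896) → (187.600,158.611) → (60.202,158.611) → (60.202,171.896), returning to the start.

Shape 2 is a rectangle drawn with `<polygon>`. Its stroke #000000 means cut at S826, F1229. After flipping Y the toolpath is (33.076,108.728) → (83.320,108.728) → (83.320,5.320) → (33.076,5.320) → (33.076,108.728), returning to the start.

Shape 3 is a closed polygon drawn with `<path>`. Its stroke #000000 means cut at S826, F1229. After flipping Y the toolpath is (239.927,150.173) → (114.691,25.383) → (56.969,62.729) → (32.156,187.979) → (175.656,128.043) → (239.927,150.173), returning to the start.

Shape 4 is a cubic bezier drawn with `<path>`. Its stroke #000000 means cut at S826, F1229. After flipping Y the toolpath is (257.048,112.351) → (242.068,118.903) → (188.647,138.645) → (120.512,164.719) → (61.391,190.264) → (35.012,208.423).

Shape 5 is a open polyline drawn with `<polyline>`. Its stroke #000000 means cut at S826, F1229. After flipping Y the toolpath is (43.941,184.507) → (12.011,49.789) → (156.909,128.308).

Shape 6 is a regular polygon drawn with `<polygon>`. Its stroke #000000 means cut at S826, F1229. After flipping Y the toolpath is (147.352,58.155) → (158.016,68.106) → (172.446,65.973) → (179.774,53.361) → (174.484,39.768) → (160.558,35.430) → (148.483,43.613) → (147.352,58.155), returning to the start.

Shape 7 is a rectangle drawn with `<rect>`. Its stroke #000000 means cut at S826, F1229. After flipping Y the toolpath is (50.617,128.976) → (164.113,128.976) → (164.113,114.570) → (50.617,114.570) → (50.617,128.976), returning to the start.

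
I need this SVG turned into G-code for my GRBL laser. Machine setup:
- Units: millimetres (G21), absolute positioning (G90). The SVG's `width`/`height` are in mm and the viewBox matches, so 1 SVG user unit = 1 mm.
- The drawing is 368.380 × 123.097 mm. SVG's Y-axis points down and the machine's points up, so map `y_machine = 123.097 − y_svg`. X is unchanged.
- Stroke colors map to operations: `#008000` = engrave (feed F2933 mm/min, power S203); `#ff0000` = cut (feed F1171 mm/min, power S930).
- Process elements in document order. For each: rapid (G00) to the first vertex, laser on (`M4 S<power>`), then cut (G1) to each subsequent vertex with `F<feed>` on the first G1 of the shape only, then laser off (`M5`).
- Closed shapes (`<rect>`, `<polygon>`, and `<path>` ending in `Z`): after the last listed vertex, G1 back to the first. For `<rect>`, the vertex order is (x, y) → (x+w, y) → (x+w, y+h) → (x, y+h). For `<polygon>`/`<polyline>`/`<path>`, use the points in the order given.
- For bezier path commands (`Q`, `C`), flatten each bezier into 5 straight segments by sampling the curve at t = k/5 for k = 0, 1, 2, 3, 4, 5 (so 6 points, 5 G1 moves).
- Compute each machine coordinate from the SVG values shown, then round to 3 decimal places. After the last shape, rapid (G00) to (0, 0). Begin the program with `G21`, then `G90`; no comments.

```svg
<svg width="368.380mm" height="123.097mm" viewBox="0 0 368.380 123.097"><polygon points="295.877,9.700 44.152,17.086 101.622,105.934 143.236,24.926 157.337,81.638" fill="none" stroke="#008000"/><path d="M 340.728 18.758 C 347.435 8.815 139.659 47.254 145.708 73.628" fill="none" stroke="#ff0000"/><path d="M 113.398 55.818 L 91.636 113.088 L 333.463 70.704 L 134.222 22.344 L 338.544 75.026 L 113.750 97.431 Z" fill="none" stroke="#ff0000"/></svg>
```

1 u = 1 mm; y_m = 123.097 − y.

[1] `<polygon>` closed polygon, #008000→engrave S203 F2933: (295.877,113.397) → (44.152,106.011) → (101.622,17.163) → (143.236,98.171) → (157.337,41.459) → (295.877,113.397) (closed)

[2] `<path>` cubic bezier, #ff0000→cut S930 F1171: (340.728,104.339) → (322.441,104.983) → (273.236,96.916) → (213.673,83.040) → (164.311,66.258) → (145.708,49.469)

[3] `<path>` closed polygon, #ff0000→cut S930 F1171: (113.398,67.279) → (91.636,10.009) → (333.463,52.393) → (134.222,100.753) → (338.544,48.071) → (113.750,25.666) → (113.398,67.279) (closed)

G21
G90
G00 X295.877 Y113.397
M4 S203
G1 X44.152 Y106.011 F2933
G1 X101.622 Y17.163
G1 X143.236 Y98.171
G1 X157.337 Y41.459
G1 X295.877 Y113.397
M5
G00 X340.728 Y104.339
M4 S930
G1 X322.441 Y104.983 F1171
G1 X273.236 Y96.916
G1 X213.673 Y83.040
G1 X164.311 Y66.258
G1 X145.708 Y49.469
M5
G00 X113.398 Y67.279
M4 S930
G1 X91.636 Y10.009 F1171
G1 X333.463 Y52.393
G1 X134.222 Y100.753
G1 X338.544 Y48.071
G1 X113.750 Y25.666
G1 X113.398 Y67.279
M5
G00 X0.000 Y0.000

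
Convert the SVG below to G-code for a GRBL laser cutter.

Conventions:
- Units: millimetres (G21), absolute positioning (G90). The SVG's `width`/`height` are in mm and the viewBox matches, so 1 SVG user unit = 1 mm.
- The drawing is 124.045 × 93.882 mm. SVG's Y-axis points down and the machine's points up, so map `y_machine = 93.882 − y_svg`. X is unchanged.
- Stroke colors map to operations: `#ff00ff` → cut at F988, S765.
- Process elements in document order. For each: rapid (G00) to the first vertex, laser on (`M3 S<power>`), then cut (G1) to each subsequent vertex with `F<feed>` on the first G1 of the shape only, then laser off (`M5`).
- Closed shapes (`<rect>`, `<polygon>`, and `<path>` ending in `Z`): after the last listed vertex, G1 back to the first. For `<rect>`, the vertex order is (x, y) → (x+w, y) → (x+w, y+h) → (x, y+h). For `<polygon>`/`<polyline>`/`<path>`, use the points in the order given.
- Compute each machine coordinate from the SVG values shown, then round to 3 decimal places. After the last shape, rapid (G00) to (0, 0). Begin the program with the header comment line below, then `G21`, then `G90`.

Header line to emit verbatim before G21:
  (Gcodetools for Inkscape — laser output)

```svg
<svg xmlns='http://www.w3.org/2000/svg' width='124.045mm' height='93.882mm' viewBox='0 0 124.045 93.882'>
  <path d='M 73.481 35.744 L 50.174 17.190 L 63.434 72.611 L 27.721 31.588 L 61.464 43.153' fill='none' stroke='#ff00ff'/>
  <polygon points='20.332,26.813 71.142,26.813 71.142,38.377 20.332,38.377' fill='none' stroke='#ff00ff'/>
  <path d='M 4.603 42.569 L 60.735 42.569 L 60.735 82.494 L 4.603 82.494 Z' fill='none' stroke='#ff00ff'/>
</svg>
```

Since the viewBox matches the mm dimensions, user units are millimetres directly. The only transform is the Y-flip y_m = 93.882 − y_svg.

Shape 1 is a open polyline drawn with `<path>`. Its stroke #ff00ff means cut at S765, F988. After flipping Y the toolpath is (73.481,58.138) → (50.174,76.692) → (63.434,21.271) → (27.721,62.294) → (61.464,50.729).

Shape 2 is a rectangle drawn with `<polygon>`. Its stroke #ff00ff means cut at S765, F988. After flipping Y the toolpath is (20.332,67.069) → (71.142,67.069) → (71.142,55.505) → (20.332,55.505) → (20.332,67.069), returning to the start.

Shape 3 is a rectangle drawn with `<path>`. Its stroke #ff00ff means cut at S765, F988. After flipping Y the toolpath is (4.603,51.313) → (60.735,51.313) → (60.735,11.388) → (4.603,11.388) → (4.603,51.313), returning to the start.

(Gcodetools for Inkscape — laser output)
G21
G90
G00 X73.481 Y58.138
M3 S765
G1 X50.174 Y76.692 F988
G1 X63.434 Y21.271
G1 X27.721 Y62.294
G1 X61.464 Y50.729
M5
G00 X20.332 Y67.069
M3 S765
G1 X71.142 Y67.069 F988
G1 X71.142 Y55.505
G1 X20.332 Y55.505
G1 X20.332 Y67.069
M5
G00 X4.603 Y51.313
M3 S765
G1 X60.735 Y51.313 F988
G1 X60.735 Y11.388
G1 X4.603 Y11.388
G1 X4.603 Y51.313
M5
G00 X0.000 Y0.000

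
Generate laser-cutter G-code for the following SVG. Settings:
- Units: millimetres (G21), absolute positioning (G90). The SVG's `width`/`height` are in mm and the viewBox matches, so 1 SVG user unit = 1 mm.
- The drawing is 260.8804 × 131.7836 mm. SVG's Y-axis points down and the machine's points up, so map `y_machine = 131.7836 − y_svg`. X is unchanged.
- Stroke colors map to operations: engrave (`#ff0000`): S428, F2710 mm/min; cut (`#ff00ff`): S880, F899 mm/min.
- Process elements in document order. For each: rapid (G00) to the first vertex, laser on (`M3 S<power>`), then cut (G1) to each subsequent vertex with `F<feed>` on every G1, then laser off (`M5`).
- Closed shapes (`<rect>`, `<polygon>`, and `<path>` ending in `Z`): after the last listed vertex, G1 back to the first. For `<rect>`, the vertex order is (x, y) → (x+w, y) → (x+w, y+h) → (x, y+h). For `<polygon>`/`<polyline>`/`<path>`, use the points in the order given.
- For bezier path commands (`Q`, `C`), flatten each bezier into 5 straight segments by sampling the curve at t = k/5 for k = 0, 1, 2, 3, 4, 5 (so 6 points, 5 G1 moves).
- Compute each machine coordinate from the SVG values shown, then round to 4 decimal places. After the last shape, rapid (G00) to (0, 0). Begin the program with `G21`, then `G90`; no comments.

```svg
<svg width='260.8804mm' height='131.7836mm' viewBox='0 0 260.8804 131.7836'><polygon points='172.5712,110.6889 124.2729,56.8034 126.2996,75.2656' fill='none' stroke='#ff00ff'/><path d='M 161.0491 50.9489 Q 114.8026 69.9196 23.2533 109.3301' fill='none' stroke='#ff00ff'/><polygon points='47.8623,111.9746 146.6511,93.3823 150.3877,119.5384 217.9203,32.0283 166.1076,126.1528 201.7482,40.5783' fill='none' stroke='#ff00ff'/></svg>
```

Since the viewBox matches the mm dimensions, user units are millimetres directly. The only transform is the Y-flip y_m = 131.7836 − y_svg.

Shape 1 is a closed polygon drawn with `<polygon>`. Its stroke #ff00ff means cut at S880, F899. After flipping Y the toolpath is (172.5712,21.0947) → (124.2729,74.9802) → (126.2996,56.5180) → (172.5712,21.0947), returning to the start.

Shape 2 is a quadratic bezier drawn with `<path>`. Its stroke #ff00ff means cut at S880, F899. After flipping Y the toolpath is (161.0491,80.8347) → (140.7384,72.4288) → (116.8035,62.3878) → (89.2443,50.7115) → (58.0609,37.4001) → (23.2533,22.4535).

Shape 3 is a closed polygon drawn with `<polygon>`. Its stroke #ff00ff means cut at S880, F899. After flipping Y the toolpath is (47.8623,19.8090) → (146.6511,38.4013) → (150.3877,12.2452) → (217.9203,99.7553) → (166.1076,5.6308) → (201.7482,91.2053) → (47.8623,19.8090), returning to the start.

G21
G90
G00 X172.5712 Y21.0947
M3 S880
G1 X124.2729 Y74.9802 F899
G1 X126.2996 Y56.5180 F899
G1 X172.5712 Y21.0947 F899
M5
G00 X161.0491 Y80.8347
M3 S880
G1 X140.7384 Y72.4288 F899
G1 X116.8035 Y62.3878 F899
G1 X89.2443 Y50.7115 F899
G1 X58.0609 Y37.4001 F899
G1 X23.2533 Y22.4535 F899
M5
G00 X47.8623 Y19.8090
M3 S880
G1 X146.6511 Y38.4013 F899
G1 X150.3877 Y12.2452 F899
G1 X217.9203 Y99.7553 F899
G1 X166.1076 Y5.6308 F899
G1 X201.7482 Y91.2053 F899
G1 X47.8623 Y19.8090 F899
M5
G00 X0.0000 Y0.0000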